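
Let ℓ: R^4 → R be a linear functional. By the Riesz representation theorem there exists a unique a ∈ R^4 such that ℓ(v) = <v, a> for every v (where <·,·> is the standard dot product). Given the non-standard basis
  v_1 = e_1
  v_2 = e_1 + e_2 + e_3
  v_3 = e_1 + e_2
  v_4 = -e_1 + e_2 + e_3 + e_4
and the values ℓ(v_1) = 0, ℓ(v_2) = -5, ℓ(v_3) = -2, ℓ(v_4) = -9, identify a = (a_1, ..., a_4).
a = (0, -2, -3, -4)

Write a = (a_1, ..., a_4) in the standard basis. For each basis vector v_i, ℓ(v_i) = <v_i, a> is a linear equation in the a_j's. Collect the n equations into a matrix system V a = ℓ, where row i of V is v_i (expressed in the standard basis). Since V is invertible (lower-triangular with 1s on the diagonal, up to permutation), solve by back-substitution:
  V =
[[1, 0, 0, 0],
 [1, 1, 1, 0],
 [1, 1, 0, 0],
 [-1, 1, 1, 1]]
  V a = (0, -5, -2, -9)
Solving gives a = (0, -2, -3, -4).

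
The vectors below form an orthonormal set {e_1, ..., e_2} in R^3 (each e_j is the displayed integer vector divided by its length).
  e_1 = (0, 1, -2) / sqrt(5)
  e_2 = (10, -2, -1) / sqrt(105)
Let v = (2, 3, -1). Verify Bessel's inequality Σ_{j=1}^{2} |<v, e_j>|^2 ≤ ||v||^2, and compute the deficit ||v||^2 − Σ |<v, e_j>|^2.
Σ |<v, e_j>|^2 = 50/7; ||v||^2 = 14; deficit = 48/7

Write each e_j = u_j / sqrt(<u_j, u_j>) where u_j is the displayed integer vector. Then <v, e_j> = <v, u_j> / sqrt(<u_j, u_j>), so |<v, e_j>|^2 = <v, u_j>^2 / <u_j, u_j>.
Coefficients: <v, e_1> = 5/sqrt(5), <v, e_2> = 15/sqrt(105).
Square and sum: Σ |<v, e_j>|^2 = 50/7.
Compute ||v||^2 = v·v = 14.
Deficit = 14 − 50/7 = 48/7 ≥ 0, confirming Bessel's inequality. (The deficit equals ||v − Σ <v,e_j> e_j||^2, the squared distance from v to span{e_j}.)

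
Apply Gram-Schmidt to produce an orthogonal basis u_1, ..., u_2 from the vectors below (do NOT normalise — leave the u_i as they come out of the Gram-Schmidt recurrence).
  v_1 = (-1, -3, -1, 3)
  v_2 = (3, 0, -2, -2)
Orthogonal basis:
  u_1 = (-1, -3, -1, 3)
  u_2 = (53/20, -21/20, -47/20, -19/20)

Apply the Gram-Schmidt recurrence
  u_1 = v_1
  u_i = v_i − Σ_{j<i} ((v_i · u_j) / (u_j · u_j)) · u_j.

Step by step this gives:
  u_1 = (-1, -3, -1, 3)
  u_2 = (53/20, -21/20, -47/20, -19/20)

Orthogonality check:
  u_2 · u_1 = 0 (should be 0)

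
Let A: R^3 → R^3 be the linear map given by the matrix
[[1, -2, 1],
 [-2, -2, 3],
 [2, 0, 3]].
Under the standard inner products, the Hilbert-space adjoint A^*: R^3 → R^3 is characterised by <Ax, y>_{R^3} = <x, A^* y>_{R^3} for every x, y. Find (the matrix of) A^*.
A^* = A^T =
[[1, -2, 2],
 [-2, -2, 0],
 [1, 3, 3]]

For real matrices with standard dot products, the defining identity <Ax, y> = <x, A^* y> gives (Ax)^T y = x^T (A^*) y, i.e. x^T A^T y = x^T (A^*) y. Since this holds for all x, y, we must have A^* = A^T. Therefore
A^* =
[[1, -2, 2],
 [-2, -2, 0],
 [1, 3, 3]].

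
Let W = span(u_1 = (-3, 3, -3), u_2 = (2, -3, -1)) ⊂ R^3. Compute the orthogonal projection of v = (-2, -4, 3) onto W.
proj_W(v) = (20/13, -35/26, 55/26)

Set up U = [u_1 | ... | u_2] ∈ R^(3×2). The projector onto W = col(U) is P = U (U^T U)^(-1) U^T.
Compute U^T U =
  [27, -12]
  [-12, 14],
and U^T v = (-15, 5).
Solve U^T U · c = U^T v for the coefficients: c = (-25/39, -5/26). The projection is proj_W(v) = U c.
Check: (v - proj_W(v)) · u_1 = 0  (should be 0).
Check: (v - proj_W(v)) · u_2 = 0  (should be 0).
Result: proj_W(v) = (20/13, -35/26, 55/26).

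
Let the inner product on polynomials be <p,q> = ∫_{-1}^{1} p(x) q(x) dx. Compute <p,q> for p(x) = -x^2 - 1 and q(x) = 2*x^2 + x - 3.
<p,q> = 88/15

Expand the product: p(x)·q(x) = -2*x^4 - x^3 + x^2 - x + 3.
∫_{-1}^{1} of each monomial x^k gives [2/(k+1) if k even, 0 if k odd]. Integrating term-by-term (or equivalently evaluating the antiderivative F(x) = -2*x^5/5 - x^4/4 + x^3/3 - x^2/2 + 3*x at the endpoints):
  F(1) − F(−1) = 131/60 − (-221/60) = 88/15.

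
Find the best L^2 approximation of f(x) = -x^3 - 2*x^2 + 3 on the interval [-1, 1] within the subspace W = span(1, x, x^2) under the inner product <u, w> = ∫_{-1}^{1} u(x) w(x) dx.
g(x) = -2*x^2 - 3*x/5 + 3

The best approximation g ∈ W is the orthogonal projection of f onto W. Writing g = a_0 + a_1 x + a_2 x^2, the coefficients solve the normal equations G · a = b where
  G_{ij} = <φ_i, φ_j> and b_i = <f, φ_i>, with φ_0 = 1, φ_1 = x, φ_2 = x^2.
G =
  [2, 0, 2/3]
  [0, 2/3, 0]
  [2/3, 0, 2/5],
b = (14/3, -2/5, 6/5).
Solving gives a_0 = 3, a_1 = -3/5, a_2 = -2, so
  g(x) = -2*x^2 - 3*x/5 + 3.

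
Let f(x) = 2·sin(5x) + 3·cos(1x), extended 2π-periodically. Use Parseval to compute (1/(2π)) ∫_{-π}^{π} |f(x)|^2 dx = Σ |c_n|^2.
Σ |c_n|^2 = 13/2

Expand |f|^2 and use orthogonality of {sin(nx), cos(mx)} on [-π, π]:
  ∫_{-π}^{π} sin(nx)^2 dx = π, ∫ cos(mx)^2 dx = π, and cross terms integrate to 0.
So ∫_{-π}^{π} f(x)^2 dx = 2^2 · π + 3^2 · π = (4 + 9)π.
Divide by 2π: (4 + 9)/2 = 13/2.
By Parseval, this equals Σ |c_n|^2.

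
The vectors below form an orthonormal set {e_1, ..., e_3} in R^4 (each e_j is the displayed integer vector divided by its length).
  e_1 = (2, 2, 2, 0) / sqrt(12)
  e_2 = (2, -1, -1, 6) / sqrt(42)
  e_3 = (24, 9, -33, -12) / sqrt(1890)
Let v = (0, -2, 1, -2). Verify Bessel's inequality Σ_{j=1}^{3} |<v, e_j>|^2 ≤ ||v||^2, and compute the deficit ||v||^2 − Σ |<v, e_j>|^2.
Σ |<v, e_j>|^2 = 18/5; ||v||^2 = 9; deficit = 27/5

Write each e_j = u_j / sqrt(<u_j, u_j>) where u_j is the displayed integer vector. Then <v, e_j> = <v, u_j> / sqrt(<u_j, u_j>), so |<v, e_j>|^2 = <v, u_j>^2 / <u_j, u_j>.
Coefficients: <v, e_1> = -2/sqrt(12), <v, e_2> = -11/sqrt(42), <v, e_3> = -27/sqrt(1890).
Square and sum: Σ |<v, e_j>|^2 = 18/5.
Compute ||v||^2 = v·v = 9.
Deficit = 9 − 18/5 = 27/5 ≥ 0, confirming Bessel's inequality. (The deficit equals ||v − Σ <v,e_j> e_j||^2, the squared distance from v to span{e_j}.)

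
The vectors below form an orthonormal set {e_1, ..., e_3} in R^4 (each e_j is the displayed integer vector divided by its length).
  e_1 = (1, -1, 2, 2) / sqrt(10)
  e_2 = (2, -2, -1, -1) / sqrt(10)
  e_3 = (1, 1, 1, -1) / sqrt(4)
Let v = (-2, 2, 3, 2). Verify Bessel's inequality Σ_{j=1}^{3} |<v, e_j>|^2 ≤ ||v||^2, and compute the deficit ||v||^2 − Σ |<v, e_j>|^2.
Σ |<v, e_j>|^2 = 83/4; ||v||^2 = 21; deficit = 1/4

Write each e_j = u_j / sqrt(<u_j, u_j>) where u_j is the displayed integer vector. Then <v, e_j> = <v, u_j> / sqrt(<u_j, u_j>), so |<v, e_j>|^2 = <v, u_j>^2 / <u_j, u_j>.
Coefficients: <v, e_1> = 6/sqrt(10), <v, e_2> = -13/sqrt(10), <v, e_3> = 1/sqrt(4).
Square and sum: Σ |<v, e_j>|^2 = 83/4.
Compute ||v||^2 = v·v = 21.
Deficit = 21 − 83/4 = 1/4 ≥ 0, confirming Bessel's inequality. (The deficit equals ||v − Σ <v,e_j> e_j||^2, the squared distance from v to span{e_j}.)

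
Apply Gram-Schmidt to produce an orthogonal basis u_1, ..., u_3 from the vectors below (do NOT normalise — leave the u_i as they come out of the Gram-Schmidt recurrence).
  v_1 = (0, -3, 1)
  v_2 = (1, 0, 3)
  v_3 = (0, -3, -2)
Orthogonal basis:
  u_1 = (0, -3, 1)
  u_2 = (1, 9/10, 27/10)
  u_3 = (81/91, -9/91, -27/91)

Apply the Gram-Schmidt recurrence
  u_1 = v_1
  u_i = v_i − Σ_{j<i} ((v_i · u_j) / (u_j · u_j)) · u_j.

Step by step this gives:
  u_1 = (0, -3, 1)
  u_2 = (1, 9/10, 27/10)
  u_3 = (81/91, -9/91, -27/91)

Orthogonality check:
  u_2 · u_1 = 0 (should be 0)
  u_3 · u_1 = 0 (should be 0)
  u_3 · u_2 = 0 (should be 0)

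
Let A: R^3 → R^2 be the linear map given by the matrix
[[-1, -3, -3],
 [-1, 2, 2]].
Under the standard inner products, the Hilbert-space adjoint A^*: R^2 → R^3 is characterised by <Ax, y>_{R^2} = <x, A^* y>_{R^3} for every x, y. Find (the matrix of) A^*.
A^* = A^T =
[[-1, -1],
 [-3, 2],
 [-3, 2]]

For real matrices with standard dot products, the defining identity <Ax, y> = <x, A^* y> gives (Ax)^T y = x^T (A^*) y, i.e. x^T A^T y = x^T (A^*) y. Since this holds for all x, y, we must have A^* = A^T. Therefore
A^* =
[[-1, -1],
 [-3, 2],
 [-3, 2]].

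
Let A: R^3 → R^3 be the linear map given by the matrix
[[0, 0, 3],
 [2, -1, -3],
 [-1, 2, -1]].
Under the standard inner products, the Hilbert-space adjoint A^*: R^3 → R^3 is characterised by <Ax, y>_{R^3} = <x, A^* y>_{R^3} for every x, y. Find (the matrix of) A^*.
A^* = A^T =
[[0, 2, -1],
 [0, -1, 2],
 [3, -3, -1]]

For real matrices with standard dot products, the defining identity <Ax, y> = <x, A^* y> gives (Ax)^T y = x^T (A^*) y, i.e. x^T A^T y = x^T (A^*) y. Since this holds for all x, y, we must have A^* = A^T. Therefore
A^* =
[[0, 2, -1],
 [0, -1, 2],
 [3, -3, -1]].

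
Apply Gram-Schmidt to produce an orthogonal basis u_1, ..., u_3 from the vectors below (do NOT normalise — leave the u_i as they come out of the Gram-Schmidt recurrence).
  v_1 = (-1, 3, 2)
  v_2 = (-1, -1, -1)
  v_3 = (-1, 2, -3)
Orthogonal basis:
  u_1 = (-1, 3, 2)
  u_2 = (-9/7, -1/7, -3/7)
  u_3 = (17/26, 51/26, -34/13)

Apply the Gram-Schmidt recurrence
  u_1 = v_1
  u_i = v_i − Σ_{j<i} ((v_i · u_j) / (u_j · u_j)) · u_j.

Step by step this gives:
  u_1 = (-1, 3, 2)
  u_2 = (-9/7, -1/7, -3/7)
  u_3 = (17/26, 51/26, -34/13)

Orthogonality check:
  u_2 · u_1 = 0 (should be 0)
  u_3 · u_1 = 0 (should be 0)
  u_3 · u_2 = 0 (should be 0)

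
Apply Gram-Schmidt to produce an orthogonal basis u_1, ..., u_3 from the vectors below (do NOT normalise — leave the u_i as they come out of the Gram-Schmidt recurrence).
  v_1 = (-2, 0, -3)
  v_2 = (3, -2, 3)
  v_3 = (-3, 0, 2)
Orthogonal basis:
  u_1 = (-2, 0, -3)
  u_2 = (9/13, -2, -6/13)
  u_3 = (-156/61, -78/61, 104/61)

Apply the Gram-Schmidt recurrence
  u_1 = v_1
  u_i = v_i − Σ_{j<i} ((v_i · u_j) / (u_j · u_j)) · u_j.

Step by step this gives:
  u_1 = (-2, 0, -3)
  u_2 = (9/13, -2, -6/13)
  u_3 = (-156/61, -78/61, 104/61)

Orthogonality check:
  u_2 · u_1 = 0 (should be 0)
  u_3 · u_1 = 0 (should be 0)
  u_3 · u_2 = 0 (should be 0)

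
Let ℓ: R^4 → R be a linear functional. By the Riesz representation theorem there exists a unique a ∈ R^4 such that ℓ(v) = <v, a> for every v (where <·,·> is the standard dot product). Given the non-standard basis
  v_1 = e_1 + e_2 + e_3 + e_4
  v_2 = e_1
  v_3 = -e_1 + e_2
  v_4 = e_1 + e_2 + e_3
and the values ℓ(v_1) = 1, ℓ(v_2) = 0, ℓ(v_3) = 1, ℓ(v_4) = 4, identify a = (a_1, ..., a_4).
a = (0, 1, 3, -3)

Write a = (a_1, ..., a_4) in the standard basis. For each basis vector v_i, ℓ(v_i) = <v_i, a> is a linear equation in the a_j's. Collect the n equations into a matrix system V a = ℓ, where row i of V is v_i (expressed in the standard basis). Since V is invertible (lower-triangular with 1s on the diagonal, up to permutation), solve by back-substitution:
  V =
[[1, 1, 1, 1],
 [1, 0, 0, 0],
 [-1, 1, 0, 0],
 [1, 1, 1, 0]]
  V a = (1, 0, 1, 4)
Solving gives a = (0, 1, 3, -3).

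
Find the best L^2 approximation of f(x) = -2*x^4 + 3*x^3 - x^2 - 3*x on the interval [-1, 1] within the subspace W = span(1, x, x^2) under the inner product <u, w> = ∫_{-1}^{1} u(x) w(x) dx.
g(x) = -19*x^2/7 - 6*x/5 + 6/35

The best approximation g ∈ W is the orthogonal projection of f onto W. Writing g = a_0 + a_1 x + a_2 x^2, the coefficients solve the normal equations G · a = b where
  G_{ij} = <φ_i, φ_j> and b_i = <f, φ_i>, with φ_0 = 1, φ_1 = x, φ_2 = x^2.
G =
  [2, 0, 2/3]
  [0, 2/3, 0]
  [2/3, 0, 2/5],
b = (-22/15, -4/5, -34/35).
Solving gives a_0 = 6/35, a_1 = -6/5, a_2 = -19/7, so
  g(x) = -19*x^2/7 - 6*x/5 + 6/35.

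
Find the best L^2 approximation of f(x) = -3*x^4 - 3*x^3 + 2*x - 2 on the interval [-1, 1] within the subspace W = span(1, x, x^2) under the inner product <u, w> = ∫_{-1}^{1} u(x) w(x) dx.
g(x) = -18*x^2/7 + x/5 - 61/35

The best approximation g ∈ W is the orthogonal projection of f onto W. Writing g = a_0 + a_1 x + a_2 x^2, the coefficients solve the normal equations G · a = b where
  G_{ij} = <φ_i, φ_j> and b_i = <f, φ_i>, with φ_0 = 1, φ_1 = x, φ_2 = x^2.
G =
  [2, 0, 2/3]
  [0, 2/3, 0]
  [2/3, 0, 2/5],
b = (-26/5, 2/15, -46/21).
Solving gives a_0 = -61/35, a_1 = 1/5, a_2 = -18/7, so
  g(x) = -18*x^2/7 + x/5 - 61/35.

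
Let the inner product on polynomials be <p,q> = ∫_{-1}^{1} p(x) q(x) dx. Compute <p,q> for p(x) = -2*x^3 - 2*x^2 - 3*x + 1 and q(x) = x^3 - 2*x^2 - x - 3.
<p,q> = -74/105

Expand the product: p(x)·q(x) = -2*x^6 + 2*x^5 + 3*x^4 + 15*x^3 + 7*x^2 + 8*x - 3.
∫_{-1}^{1} of each monomial x^k gives [2/(k+1) if k even, 0 if k odd]. Integrating term-by-term (or equivalently evaluating the antiderivative F(x) = -2*x^7/7 + x^6/3 + 3*x^5/5 + 15*x^4/4 + 7*x^3/3 + 4*x^2 - 3*x at the endpoints):
  F(1) − F(−1) = 3247/420 − (1181/140) = -74/105.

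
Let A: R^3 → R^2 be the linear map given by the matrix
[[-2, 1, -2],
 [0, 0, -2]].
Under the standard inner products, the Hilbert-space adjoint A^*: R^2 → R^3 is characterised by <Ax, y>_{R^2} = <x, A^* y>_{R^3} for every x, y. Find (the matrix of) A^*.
A^* = A^T =
[[-2, 0],
 [1, 0],
 [-2, -2]]

For real matrices with standard dot products, the defining identity <Ax, y> = <x, A^* y> gives (Ax)^T y = x^T (A^*) y, i.e. x^T A^T y = x^T (A^*) y. Since this holds for all x, y, we must have A^* = A^T. Therefore
A^* =
[[-2, 0],
 [1, 0],
 [-2, -2]].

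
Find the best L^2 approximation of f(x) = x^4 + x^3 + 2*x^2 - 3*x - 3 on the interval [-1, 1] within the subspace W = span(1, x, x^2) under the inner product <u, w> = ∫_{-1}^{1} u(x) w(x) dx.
g(x) = 20*x^2/7 - 12*x/5 - 108/35

The best approximation g ∈ W is the orthogonal projection of f onto W. Writing g = a_0 + a_1 x + a_2 x^2, the coefficients solve the normal equations G · a = b where
  G_{ij} = <φ_i, φ_j> and b_i = <f, φ_i>, with φ_0 = 1, φ_1 = x, φ_2 = x^2.
G =
  [2, 0, 2/3]
  [0, 2/3, 0]
  [2/3, 0, 2/5],
b = (-64/15, -8/5, -32/35).
Solving gives a_0 = -108/35, a_1 = -12/5, a_2 = 20/7, so
  g(x) = 20*x^2/7 - 12*x/5 - 108/35.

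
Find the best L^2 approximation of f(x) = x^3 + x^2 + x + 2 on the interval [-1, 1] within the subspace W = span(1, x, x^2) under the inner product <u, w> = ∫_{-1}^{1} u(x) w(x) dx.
g(x) = x^2 + 8*x/5 + 2

The best approximation g ∈ W is the orthogonal projection of f onto W. Writing g = a_0 + a_1 x + a_2 x^2, the coefficients solve the normal equations G · a = b where
  G_{ij} = <φ_i, φ_j> and b_i = <f, φ_i>, with φ_0 = 1, φ_1 = x, φ_2 = x^2.
G =
  [2, 0, 2/3]
  [0, 2/3, 0]
  [2/3, 0, 2/5],
b = (14/3, 16/15, 26/15).
Solving gives a_0 = 2, a_1 = 8/5, a_2 = 1, so
  g(x) = x^2 + 8*x/5 + 2.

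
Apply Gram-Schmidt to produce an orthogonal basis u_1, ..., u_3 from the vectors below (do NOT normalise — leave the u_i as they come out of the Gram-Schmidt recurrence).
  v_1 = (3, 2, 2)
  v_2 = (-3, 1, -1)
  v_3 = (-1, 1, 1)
Orthogonal basis:
  u_1 = (3, 2, 2)
  u_2 = (-24/17, 35/17, 1/17)
  u_3 = (-20/53, -15/53, 45/53)

Apply the Gram-Schmidt recurrence
  u_1 = v_1
  u_i = v_i − Σ_{j<i} ((v_i · u_j) / (u_j · u_j)) · u_j.

Step by step this gives:
  u_1 = (3, 2, 2)
  u_2 = (-24/17, 35/17, 1/17)
  u_3 = (-20/53, -15/53, 45/53)

Orthogonality check:
  u_2 · u_1 = 0 (should be 0)
  u_3 · u_1 = 0 (should be 0)
  u_3 · u_2 = 0 (should be 0)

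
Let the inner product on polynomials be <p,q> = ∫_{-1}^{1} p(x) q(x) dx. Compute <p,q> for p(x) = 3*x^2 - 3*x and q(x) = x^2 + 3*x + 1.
<p,q> = -14/5

Expand the product: p(x)·q(x) = 3*x^4 + 6*x^3 - 6*x^2 - 3*x.
∫_{-1}^{1} of each monomial x^k gives [2/(k+1) if k even, 0 if k odd]. Integrating term-by-term (or equivalently evaluating the antiderivative F(x) = 3*x^5/5 + 3*x^4/2 - 2*x^3 - 3*x^2/2 at the endpoints):
  F(1) − F(−1) = -7/5 − (7/5) = -14/5.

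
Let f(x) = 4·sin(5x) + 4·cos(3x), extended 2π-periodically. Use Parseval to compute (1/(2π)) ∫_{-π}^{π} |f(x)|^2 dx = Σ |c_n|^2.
Σ |c_n|^2 = 16

Expand |f|^2 and use orthogonality of {sin(nx), cos(mx)} on [-π, π]:
  ∫_{-π}^{π} sin(nx)^2 dx = π, ∫ cos(mx)^2 dx = π, and cross terms integrate to 0.
So ∫_{-π}^{π} f(x)^2 dx = 4^2 · π + 4^2 · π = (16 + 16)π.
Divide by 2π: (16 + 16)/2 = 16.
By Parseval, this equals Σ |c_n|^2.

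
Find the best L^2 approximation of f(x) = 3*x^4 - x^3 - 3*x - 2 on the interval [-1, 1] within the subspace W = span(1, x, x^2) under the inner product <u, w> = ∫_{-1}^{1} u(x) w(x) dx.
g(x) = 18*x^2/7 - 18*x/5 - 79/35

The best approximation g ∈ W is the orthogonal projection of f onto W. Writing g = a_0 + a_1 x + a_2 x^2, the coefficients solve the normal equations G · a = b where
  G_{ij} = <φ_i, φ_j> and b_i = <f, φ_i>, with φ_0 = 1, φ_1 = x, φ_2 = x^2.
G =
  [2, 0, 2/3]
  [0, 2/3, 0]
  [2/3, 0, 2/5],
b = (-14/5, -12/5, -10/21).
Solving gives a_0 = -79/35, a_1 = -18/5, a_2 = 18/7, so
  g(x) = 18*x^2/7 - 18*x/5 - 79/35.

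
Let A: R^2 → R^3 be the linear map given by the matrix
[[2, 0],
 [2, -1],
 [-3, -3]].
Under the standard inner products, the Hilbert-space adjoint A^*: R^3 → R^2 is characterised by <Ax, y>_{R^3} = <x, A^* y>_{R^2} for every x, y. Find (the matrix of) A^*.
A^* = A^T =
[[2, 2, -3],
 [0, -1, -3]]

For real matrices with standard dot products, the defining identity <Ax, y> = <x, A^* y> gives (Ax)^T y = x^T (A^*) y, i.e. x^T A^T y = x^T (A^*) y. Since this holds for all x, y, we must have A^* = A^T. Therefore
A^* =
[[2, 2, -3],
 [0, -1, -3]].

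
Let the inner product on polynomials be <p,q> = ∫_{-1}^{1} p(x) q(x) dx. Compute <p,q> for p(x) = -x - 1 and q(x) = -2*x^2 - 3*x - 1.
<p,q> = 16/3

Expand the product: p(x)·q(x) = 2*x^3 + 5*x^2 + 4*x + 1.
∫_{-1}^{1} of each monomial x^k gives [2/(k+1) if k even, 0 if k odd]. Integrating term-by-term (or equivalently evaluating the antiderivative F(x) = x^4/2 + 5*x^3/3 + 2*x^2 + x at the endpoints):
  F(1) − F(−1) = 31/6 − (-1/6) = 16/3.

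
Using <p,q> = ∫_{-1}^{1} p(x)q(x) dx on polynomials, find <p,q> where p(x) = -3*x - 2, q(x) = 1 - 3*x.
<p,q> = 2

Expand the product: p(x)·q(x) = 9*x^2 + 3*x - 2.
∫_{-1}^{1} of each monomial x^k gives [2/(k+1) if k even, 0 if k odd]. Integrating term-by-term (or equivalently evaluating the antiderivative F(x) = 3*x^3 + 3*x^2/2 - 2*x at the endpoints):
  F(1) − F(−1) = 5/2 − (1/2) = 2.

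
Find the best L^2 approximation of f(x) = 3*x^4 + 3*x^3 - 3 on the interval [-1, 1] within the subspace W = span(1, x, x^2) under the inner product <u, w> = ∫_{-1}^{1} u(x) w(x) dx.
g(x) = 18*x^2/7 + 9*x/5 - 114/35

The best approximation g ∈ W is the orthogonal projection of f onto W. Writing g = a_0 + a_1 x + a_2 x^2, the coefficients solve the normal equations G · a = b where
  G_{ij} = <φ_i, φ_j> and b_i = <f, φ_i>, with φ_0 = 1, φ_1 = x, φ_2 = x^2.
G =
  [2, 0, 2/3]
  [0, 2/3, 0]
  [2/3, 0, 2/5],
b = (-24/5, 6/5, -8/7).
Solving gives a_0 = -114/35, a_1 = 9/5, a_2 = 18/7, so
  g(x) = 18*x^2/7 + 9*x/5 - 114/35.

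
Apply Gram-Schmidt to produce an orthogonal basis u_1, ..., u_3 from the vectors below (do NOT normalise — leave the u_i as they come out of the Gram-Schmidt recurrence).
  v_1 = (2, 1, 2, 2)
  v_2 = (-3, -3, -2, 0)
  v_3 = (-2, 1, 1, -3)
Orthogonal basis:
  u_1 = (2, 1, 2, 2)
  u_2 = (-1, -2, 0, 2)
  u_3 = (-62/39, 8/39, 27/13, -23/39)

Apply the Gram-Schmidt recurrence
  u_1 = v_1
  u_i = v_i − Σ_{j<i} ((v_i · u_j) / (u_j · u_j)) · u_j.

Step by step this gives:
  u_1 = (2, 1, 2, 2)
  u_2 = (-1, -2, 0, 2)
  u_3 = (-62/39, 8/39, 27/13, -23/39)

Orthogonality check:
  u_2 · u_1 = 0 (should be 0)
  u_3 · u_1 = 0 (should be 0)
  u_3 · u_2 = 0 (should be 0)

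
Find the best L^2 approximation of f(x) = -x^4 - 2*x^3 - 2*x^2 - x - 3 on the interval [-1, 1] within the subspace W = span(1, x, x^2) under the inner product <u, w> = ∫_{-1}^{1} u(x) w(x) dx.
g(x) = -20*x^2/7 - 11*x/5 - 102/35

The best approximation g ∈ W is the orthogonal projection of f onto W. Writing g = a_0 + a_1 x + a_2 x^2, the coefficients solve the normal equations G · a = b where
  G_{ij} = <φ_i, φ_j> and b_i = <f, φ_i>, with φ_0 = 1, φ_1 = x, φ_2 = x^2.
G =
  [2, 0, 2/3]
  [0, 2/3, 0]
  [2/3, 0, 2/5],
b = (-116/15, -22/15, -108/35).
Solving gives a_0 = -102/35, a_1 = -11/5, a_2 = -20/7, so
  g(x) = -20*x^2/7 - 11*x/5 - 102/35.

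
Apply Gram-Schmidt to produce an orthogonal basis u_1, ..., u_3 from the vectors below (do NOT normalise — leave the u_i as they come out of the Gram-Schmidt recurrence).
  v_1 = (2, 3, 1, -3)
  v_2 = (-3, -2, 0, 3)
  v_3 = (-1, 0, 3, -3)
Orthogonal basis:
  u_1 = (2, 3, 1, -3)
  u_2 = (-27/23, 17/23, 21/23, 6/23)
  u_3 = (-37/65, -138/65, 101/65, -129/65)

Apply the Gram-Schmidt recurrence
  u_1 = v_1
  u_i = v_i − Σ_{j<i} ((v_i · u_j) / (u_j · u_j)) · u_j.

Step by step this gives:
  u_1 = (2, 3, 1, -3)
  u_2 = (-27/23, 17/23, 21/23, 6/23)
  u_3 = (-37/65, -138/65, 101/65, -129/65)

Orthogonality check:
  u_2 · u_1 = 0 (should be 0)
  u_3 · u_1 = 0 (should be 0)
  u_3 · u_2 = 0 (should be 0)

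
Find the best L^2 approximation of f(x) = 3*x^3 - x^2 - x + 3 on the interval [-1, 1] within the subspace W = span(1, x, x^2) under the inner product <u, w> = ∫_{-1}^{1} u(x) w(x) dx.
g(x) = -x^2 + 4*x/5 + 3

The best approximation g ∈ W is the orthogonal projection of f onto W. Writing g = a_0 + a_1 x + a_2 x^2, the coefficients solve the normal equations G · a = b where
  G_{ij} = <φ_i, φ_j> and b_i = <f, φ_i>, with φ_0 = 1, φ_1 = x, φ_2 = x^2.
G =
  [2, 0, 2/3]
  [0, 2/3, 0]
  [2/3, 0, 2/5],
b = (16/3, 8/15, 8/5).
Solving gives a_0 = 3, a_1 = 4/5, a_2 = -1, so
  g(x) = -x^2 + 4*x/5 + 3.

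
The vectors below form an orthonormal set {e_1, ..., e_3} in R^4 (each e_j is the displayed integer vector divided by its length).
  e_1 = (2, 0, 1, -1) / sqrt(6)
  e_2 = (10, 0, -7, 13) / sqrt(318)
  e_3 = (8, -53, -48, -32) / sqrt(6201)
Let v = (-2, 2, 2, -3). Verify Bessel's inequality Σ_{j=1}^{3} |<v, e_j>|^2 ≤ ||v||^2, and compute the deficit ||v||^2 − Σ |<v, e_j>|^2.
Σ |<v, e_j>|^2 = 2261/117; ||v||^2 = 21; deficit = 196/117

Write each e_j = u_j / sqrt(<u_j, u_j>) where u_j is the displayed integer vector. Then <v, e_j> = <v, u_j> / sqrt(<u_j, u_j>), so |<v, e_j>|^2 = <v, u_j>^2 / <u_j, u_j>.
Coefficients: <v, e_1> = 1/sqrt(6), <v, e_2> = -73/sqrt(318), <v, e_3> = -122/sqrt(6201).
Square and sum: Σ |<v, e_j>|^2 = 2261/117.
Compute ||v||^2 = v·v = 21.
Deficit = 21 − 2261/117 = 196/117 ≥ 0, confirming Bessel's inequality. (The deficit equals ||v − Σ <v,e_j> e_j||^2, the squared distance from v to span{e_j}.)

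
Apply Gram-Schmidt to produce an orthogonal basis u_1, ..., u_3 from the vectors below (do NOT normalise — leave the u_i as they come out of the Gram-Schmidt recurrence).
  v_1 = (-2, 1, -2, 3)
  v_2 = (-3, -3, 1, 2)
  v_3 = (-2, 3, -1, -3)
Orthogonal basis:
  u_1 = (-2, 1, -2, 3)
  u_2 = (-20/9, -61/18, 16/9, 5/6)
  u_3 = (-226/73, 97/73, -9/73, -189/73)

Apply the Gram-Schmidt recurrence
  u_1 = v_1
  u_i = v_i − Σ_{j<i} ((v_i · u_j) / (u_j · u_j)) · u_j.

Step by step this gives:
  u_1 = (-2, 1, -2, 3)
  u_2 = (-20/9, -61/18, 16/9, 5/6)
  u_3 = (-226/73, 97/73, -9/73, -189/73)

Orthogonality check:
  u_2 · u_1 = 0 (should be 0)
  u_3 · u_1 = 0 (should be 0)
  u_3 · u_2 = 0 (should be 0)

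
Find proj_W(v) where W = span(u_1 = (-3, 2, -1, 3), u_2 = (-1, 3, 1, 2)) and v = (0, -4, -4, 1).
proj_W(v) = (-235/149, -562/149, -489/149, -73/149)

Set up U = [u_1 | ... | u_2] ∈ R^(4×2). The projector onto W = col(U) is P = U (U^T U)^(-1) U^T.
Compute U^T U =
  [23, 14]
  [14, 15],
and U^T v = (-1, -14).
Solve U^T U · c = U^T v for the coefficients: c = (181/149, -308/149). The projection is proj_W(v) = U c.
Check: (v - proj_W(v)) · u_1 = 0  (should be 0).
Check: (v - proj_W(v)) · u_2 = 0  (should be 0).
Result: proj_W(v) = (-235/149, -562/149, -489/149, -73/149).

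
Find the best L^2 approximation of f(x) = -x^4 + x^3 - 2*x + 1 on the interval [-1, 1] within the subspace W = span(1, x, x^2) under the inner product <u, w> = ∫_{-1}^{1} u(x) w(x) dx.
g(x) = -6*x^2/7 - 7*x/5 + 38/35

The best approximation g ∈ W is the orthogonal projection of f onto W. Writing g = a_0 + a_1 x + a_2 x^2, the coefficients solve the normal equations G · a = b where
  G_{ij} = <φ_i, φ_j> and b_i = <f, φ_i>, with φ_0 = 1, φ_1 = x, φ_2 = x^2.
G =
  [2, 0, 2/3]
  [0, 2/3, 0]
  [2/3, 0, 2/5],
b = (8/5, -14/15, 8/21).
Solving gives a_0 = 38/35, a_1 = -7/5, a_2 = -6/7, so
  g(x) = -6*x^2/7 - 7*x/5 + 38/35.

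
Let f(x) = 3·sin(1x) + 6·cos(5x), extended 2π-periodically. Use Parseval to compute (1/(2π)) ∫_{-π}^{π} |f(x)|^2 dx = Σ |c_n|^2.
Σ |c_n|^2 = 45/2

Expand |f|^2 and use orthogonality of {sin(nx), cos(mx)} on [-π, π]:
  ∫_{-π}^{π} sin(nx)^2 dx = π, ∫ cos(mx)^2 dx = π, and cross terms integrate to 0.
So ∫_{-π}^{π} f(x)^2 dx = 3^2 · π + 6^2 · π = (9 + 36)π.
Divide by 2π: (9 + 36)/2 = 45/2.
By Parseval, this equals Σ |c_n|^2.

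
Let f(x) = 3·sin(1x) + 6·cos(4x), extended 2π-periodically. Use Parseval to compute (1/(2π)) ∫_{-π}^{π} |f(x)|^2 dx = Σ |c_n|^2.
Σ |c_n|^2 = 45/2

Expand |f|^2 and use orthogonality of {sin(nx), cos(mx)} on [-π, π]:
  ∫_{-π}^{π} sin(nx)^2 dx = π, ∫ cos(mx)^2 dx = π, and cross terms integrate to 0.
So ∫_{-π}^{π} f(x)^2 dx = 3^2 · π + 6^2 · π = (9 + 36)π.
Divide by 2π: (9 + 36)/2 = 45/2.
By Parseval, this equals Σ |c_n|^2.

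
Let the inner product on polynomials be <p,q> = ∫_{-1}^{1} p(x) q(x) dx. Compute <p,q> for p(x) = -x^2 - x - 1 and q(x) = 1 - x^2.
<p,q> = -8/5

Expand the product: p(x)·q(x) = x^4 + x^3 - x - 1.
∫_{-1}^{1} of each monomial x^k gives [2/(k+1) if k even, 0 if k odd]. Integrating term-by-term (or equivalently evaluating the antiderivative F(x) = x^5/5 + x^4/4 - x^2/2 - x at the endpoints):
  F(1) − F(−1) = -21/20 − (11/20) = -8/5.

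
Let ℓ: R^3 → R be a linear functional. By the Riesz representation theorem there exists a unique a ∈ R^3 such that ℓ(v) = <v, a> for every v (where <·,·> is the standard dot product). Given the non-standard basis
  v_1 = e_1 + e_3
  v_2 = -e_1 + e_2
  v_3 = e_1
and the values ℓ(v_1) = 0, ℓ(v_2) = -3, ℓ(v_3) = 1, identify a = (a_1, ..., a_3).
a = (1, -2, -1)

Write a = (a_1, ..., a_3) in the standard basis. For each basis vector v_i, ℓ(v_i) = <v_i, a> is a linear equation in the a_j's. Collect the n equations into a matrix system V a = ℓ, where row i of V is v_i (expressed in the standard basis). Since V is invertible (lower-triangular with 1s on the diagonal, up to permutation), solve by back-substitution:
  V =
[[1, 0, 1],
 [-1, 1, 0],
 [1, 0, 0]]
  V a = (0, -3, 1)
Solving gives a = (1, -2, -1).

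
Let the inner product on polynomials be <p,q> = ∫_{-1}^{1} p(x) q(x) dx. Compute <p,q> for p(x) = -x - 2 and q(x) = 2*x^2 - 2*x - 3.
<p,q> = 32/3

Expand the product: p(x)·q(x) = -2*x^3 - 2*x^2 + 7*x + 6.
∫_{-1}^{1} of each monomial x^k gives [2/(k+1) if k even, 0 if k odd]. Integrating term-by-term (or equivalently evaluating the antiderivative F(x) = -x^4/2 - 2*x^3/3 + 7*x^2/2 + 6*x at the endpoints):
  F(1) − F(−1) = 25/3 − (-7/3) = 32/3.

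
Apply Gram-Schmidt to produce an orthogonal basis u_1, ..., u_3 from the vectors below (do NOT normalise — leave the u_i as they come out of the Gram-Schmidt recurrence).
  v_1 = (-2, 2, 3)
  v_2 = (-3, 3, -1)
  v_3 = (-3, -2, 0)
Orthogonal basis:
  u_1 = (-2, 2, 3)
  u_2 = (-33/17, 33/17, -44/17)
  u_3 = (-5/2, -5/2, 0)

Apply the Gram-Schmidt recurrence
  u_1 = v_1
  u_i = v_i − Σ_{j<i} ((v_i · u_j) / (u_j · u_j)) · u_j.

Step by step this gives:
  u_1 = (-2, 2, 3)
  u_2 = (-33/17, 33/17, -44/17)
  u_3 = (-5/2, -5/2, 0)

Orthogonality check:
  u_2 · u_1 = 0 (should be 0)
  u_3 · u_1 = 0 (should be 0)
  u_3 · u_2 = 0 (should be 0)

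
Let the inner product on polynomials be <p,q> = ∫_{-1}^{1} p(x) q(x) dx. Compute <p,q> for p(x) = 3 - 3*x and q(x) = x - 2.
<p,q> = -14

Expand the product: p(x)·q(x) = -3*x^2 + 9*x - 6.
∫_{-1}^{1} of each monomial x^k gives [2/(k+1) if k even, 0 if k odd]. Integrating term-by-term (or equivalently evaluating the antiderivative F(x) = -x^3 + 9*x^2/2 - 6*x at the endpoints):
  F(1) − F(−1) = -5/2 − (23/2) = -14.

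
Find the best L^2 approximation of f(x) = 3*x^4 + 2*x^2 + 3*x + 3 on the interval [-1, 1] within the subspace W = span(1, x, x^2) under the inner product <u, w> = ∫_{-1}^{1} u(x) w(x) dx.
g(x) = 32*x^2/7 + 3*x + 96/35

The best approximation g ∈ W is the orthogonal projection of f onto W. Writing g = a_0 + a_1 x + a_2 x^2, the coefficients solve the normal equations G · a = b where
  G_{ij} = <φ_i, φ_j> and b_i = <f, φ_i>, with φ_0 = 1, φ_1 = x, φ_2 = x^2.
G =
  [2, 0, 2/3]
  [0, 2/3, 0]
  [2/3, 0, 2/5],
b = (128/15, 2, 128/35).
Solving gives a_0 = 96/35, a_1 = 3, a_2 = 32/7, so
  g(x) = 32*x^2/7 + 3*x + 96/35.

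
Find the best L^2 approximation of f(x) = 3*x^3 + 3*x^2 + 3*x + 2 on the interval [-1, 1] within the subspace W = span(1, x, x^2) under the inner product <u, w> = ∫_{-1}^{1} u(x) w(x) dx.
g(x) = 3*x^2 + 24*x/5 + 2

The best approximation g ∈ W is the orthogonal projection of f onto W. Writing g = a_0 + a_1 x + a_2 x^2, the coefficients solve the normal equations G · a = b where
  G_{ij} = <φ_i, φ_j> and b_i = <f, φ_i>, with φ_0 = 1, φ_1 = x, φ_2 = x^2.
G =
  [2, 0, 2/3]
  [0, 2/3, 0]
  [2/3, 0, 2/5],
b = (6, 16/5, 38/15).
Solving gives a_0 = 2, a_1 = 24/5, a_2 = 3, so
  g(x) = 3*x^2 + 24*x/5 + 2.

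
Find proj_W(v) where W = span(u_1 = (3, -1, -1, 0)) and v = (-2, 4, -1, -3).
proj_W(v) = (-27/11, 9/11, 9/11, 0)

Set up U = [u_1 | ... | u_1] ∈ R^(4×1). The projector onto W = col(U) is P = U (U^T U)^(-1) U^T.
Compute U^T U =
  [11],
and U^T v = (-9).
Solve U^T U · c = U^T v for the coefficients: c = (-9/11). The projection is proj_W(v) = U c.
Check: (v - proj_W(v)) · u_1 = 0  (should be 0).
Result: proj_W(v) = (-27/11, 9/11, 9/11, 0).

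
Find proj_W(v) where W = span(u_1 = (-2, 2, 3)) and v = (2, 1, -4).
proj_W(v) = (28/17, -28/17, -42/17)

Set up U = [u_1 | ... | u_1] ∈ R^(3×1). The projector onto W = col(U) is P = U (U^T U)^(-1) U^T.
Compute U^T U =
  [17],
and U^T v = (-14).
Solve U^T U · c = U^T v for the coefficients: c = (-14/17). The projection is proj_W(v) = U c.
Check: (v - proj_W(v)) · u_1 = 0  (should be 0).
Result: proj_W(v) = (28/17, -28/17, -42/17).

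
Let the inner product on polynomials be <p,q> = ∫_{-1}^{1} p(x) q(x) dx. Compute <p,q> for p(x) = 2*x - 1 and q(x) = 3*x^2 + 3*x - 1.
<p,q> = 4

Expand the product: p(x)·q(x) = 6*x^3 + 3*x^2 - 5*x + 1.
∫_{-1}^{1} of each monomial x^k gives [2/(k+1) if k even, 0 if k odd]. Integrating term-by-term (or equivalently evaluating the antiderivative F(x) = 3*x^4/2 + x^3 - 5*x^2/2 + x at the endpoints):
  F(1) − F(−1) = 1 − (-3) = 4.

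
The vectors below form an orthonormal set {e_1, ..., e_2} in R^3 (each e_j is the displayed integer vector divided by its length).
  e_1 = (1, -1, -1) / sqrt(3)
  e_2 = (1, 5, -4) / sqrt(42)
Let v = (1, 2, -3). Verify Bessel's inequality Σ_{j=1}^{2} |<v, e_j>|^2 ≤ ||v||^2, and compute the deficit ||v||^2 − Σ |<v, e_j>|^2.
Σ |<v, e_j>|^2 = 195/14; ||v||^2 = 14; deficit = 1/14

Write each e_j = u_j / sqrt(<u_j, u_j>) where u_j is the displayed integer vector. Then <v, e_j> = <v, u_j> / sqrt(<u_j, u_j>), so |<v, e_j>|^2 = <v, u_j>^2 / <u_j, u_j>.
Coefficients: <v, e_1> = 2/sqrt(3), <v, e_2> = 23/sqrt(42).
Square and sum: Σ |<v, e_j>|^2 = 195/14.
Compute ||v||^2 = v·v = 14.
Deficit = 14 − 195/14 = 1/14 ≥ 0, confirming Bessel's inequality. (The deficit equals ||v − Σ <v,e_j> e_j||^2, the squared distance from v to span{e_j}.)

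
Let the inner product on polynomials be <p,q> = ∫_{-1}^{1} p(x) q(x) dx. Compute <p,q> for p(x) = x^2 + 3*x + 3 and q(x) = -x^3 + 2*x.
<p,q> = 14/5

Expand the product: p(x)·q(x) = -x^5 - 3*x^4 - x^3 + 6*x^2 + 6*x.
∫_{-1}^{1} of each monomial x^k gives [2/(k+1) if k even, 0 if k odd]. Integrating term-by-term (or equivalently evaluating the antiderivative F(x) = -x^6/6 - 3*x^5/5 - x^4/4 + 2*x^3 + 3*x^2 at the endpoints):
  F(1) − F(−1) = 239/60 − (71/60) = 14/5.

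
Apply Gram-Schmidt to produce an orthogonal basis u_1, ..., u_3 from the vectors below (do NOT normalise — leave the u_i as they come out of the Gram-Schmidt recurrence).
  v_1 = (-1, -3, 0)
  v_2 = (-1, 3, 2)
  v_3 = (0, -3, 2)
Orthogonal basis:
  u_1 = (-1, -3, 0)
  u_2 = (-9/5, 3/5, 2)
  u_3 = (27/19, -9/19, 27/19)

Apply the Gram-Schmidt recurrence
  u_1 = v_1
  u_i = v_i − Σ_{j<i} ((v_i · u_j) / (u_j · u_j)) · u_j.

Step by step this gives:
  u_1 = (-1, -3, 0)
  u_2 = (-9/5, 3/5, 2)
  u_3 = (27/19, -9/19, 27/19)

Orthogonality check:
  u_2 · u_1 = 0 (should be 0)
  u_3 · u_1 = 0 (should be 0)
  u_3 · u_2 = 0 (should be 0)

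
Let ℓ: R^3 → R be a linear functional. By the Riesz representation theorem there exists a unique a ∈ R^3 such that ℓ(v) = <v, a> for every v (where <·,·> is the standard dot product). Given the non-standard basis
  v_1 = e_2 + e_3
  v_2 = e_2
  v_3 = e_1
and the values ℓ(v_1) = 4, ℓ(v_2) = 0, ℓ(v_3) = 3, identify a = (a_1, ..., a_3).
a = (3, 0, 4)

Write a = (a_1, ..., a_3) in the standard basis. For each basis vector v_i, ℓ(v_i) = <v_i, a> is a linear equation in the a_j's. Collect the n equations into a matrix system V a = ℓ, where row i of V is v_i (expressed in the standard basis). Since V is invertible (lower-triangular with 1s on the diagonal, up to permutation), solve by back-substitution:
  V =
[[0, 1, 1],
 [0, 1, 0],
 [1, 0, 0]]
  V a = (4, 0, 3)
Solving gives a = (3, 0, 4).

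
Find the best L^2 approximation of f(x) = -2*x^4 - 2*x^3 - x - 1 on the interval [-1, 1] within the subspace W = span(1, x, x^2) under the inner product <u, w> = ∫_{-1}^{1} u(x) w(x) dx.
g(x) = -12*x^2/7 - 11*x/5 - 29/35

The best approximation g ∈ W is the orthogonal projection of f onto W. Writing g = a_0 + a_1 x + a_2 x^2, the coefficients solve the normal equations G · a = b where
  G_{ij} = <φ_i, φ_j> and b_i = <f, φ_i>, with φ_0 = 1, φ_1 = x, φ_2 = x^2.
G =
  [2, 0, 2/3]
  [0, 2/3, 0]
  [2/3, 0, 2/5],
b = (-14/5, -22/15, -26/21).
Solving gives a_0 = -29/35, a_1 = -11/5, a_2 = -12/7, so
  g(x) = -12*x^2/7 - 11*x/5 - 29/35.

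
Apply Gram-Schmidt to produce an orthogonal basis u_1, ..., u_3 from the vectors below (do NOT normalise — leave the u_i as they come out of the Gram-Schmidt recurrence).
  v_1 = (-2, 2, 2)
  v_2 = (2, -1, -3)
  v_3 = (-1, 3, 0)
Orthogonal basis:
  u_1 = (-2, 2, 2)
  u_2 = (0, 1, -1)
  u_3 = (1/3, 1/6, 1/6)

Apply the Gram-Schmidt recurrence
  u_1 = v_1
  u_i = v_i − Σ_{j<i} ((v_i · u_j) / (u_j · u_j)) · u_j.

Step by step this gives:
  u_1 = (-2, 2, 2)
  u_2 = (0, 1, -1)
  u_3 = (1/3, 1/6, 1/6)

Orthogonality check:
  u_2 · u_1 = 0 (should be 0)
  u_3 · u_1 = 0 (should be 0)
  u_3 · u_2 = 0 (should be 0)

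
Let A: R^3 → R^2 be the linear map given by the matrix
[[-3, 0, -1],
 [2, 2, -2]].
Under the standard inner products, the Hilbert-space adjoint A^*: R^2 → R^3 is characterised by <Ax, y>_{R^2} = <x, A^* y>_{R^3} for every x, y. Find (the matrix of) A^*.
A^* = A^T =
[[-3, 2],
 [0, 2],
 [-1, -2]]

For real matrices with standard dot products, the defining identity <Ax, y> = <x, A^* y> gives (Ax)^T y = x^T (A^*) y, i.e. x^T A^T y = x^T (A^*) y. Since this holds for all x, y, we must have A^* = A^T. Therefore
A^* =
[[-3, 2],
 [0, 2],
 [-1, -2]].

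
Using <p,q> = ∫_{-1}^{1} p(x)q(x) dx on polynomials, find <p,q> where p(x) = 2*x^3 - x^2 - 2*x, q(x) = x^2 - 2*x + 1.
<p,q> = 0

Expand the product: p(x)·q(x) = 2*x^5 - 5*x^4 + 2*x^3 + 3*x^2 - 2*x.
∫_{-1}^{1} of each monomial x^k gives [2/(k+1) if k even, 0 if k odd]. Integrating term-by-term (or equivalently evaluating the antiderivative F(x) = x^6/3 - x^5 + x^4/2 + x^3 - x^2 at the endpoints):
  F(1) − F(−1) = -1/6 − (-1/6) = 0.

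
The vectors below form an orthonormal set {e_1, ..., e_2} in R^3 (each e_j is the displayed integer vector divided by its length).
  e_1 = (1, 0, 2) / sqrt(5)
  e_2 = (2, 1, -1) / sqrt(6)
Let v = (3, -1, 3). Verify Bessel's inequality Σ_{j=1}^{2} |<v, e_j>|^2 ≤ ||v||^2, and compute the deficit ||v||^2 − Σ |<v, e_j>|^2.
Σ |<v, e_j>|^2 = 253/15; ||v||^2 = 19; deficit = 32/15

Write each e_j = u_j / sqrt(<u_j, u_j>) where u_j is the displayed integer vector. Then <v, e_j> = <v, u_j> / sqrt(<u_j, u_j>), so |<v, e_j>|^2 = <v, u_j>^2 / <u_j, u_j>.
Coefficients: <v, e_1> = 9/sqrt(5), <v, e_2> = 2/sqrt(6).
Square and sum: Σ |<v, e_j>|^2 = 253/15.
Compute ||v||^2 = v·v = 19.
Deficit = 19 − 253/15 = 32/15 ≥ 0, confirming Bessel's inequality. (The deficit equals ||v − Σ <v,e_j> e_j||^2, the squared distance from v to span{e_j}.)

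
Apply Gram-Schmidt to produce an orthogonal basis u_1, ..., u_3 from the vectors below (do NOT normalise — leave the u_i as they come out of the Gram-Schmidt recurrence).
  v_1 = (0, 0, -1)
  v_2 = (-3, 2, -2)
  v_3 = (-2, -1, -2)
Orthogonal basis:
  u_1 = (0, 0, -1)
  u_2 = (-3, 2, 0)
  u_3 = (-14/13, -21/13, 0)

Apply the Gram-Schmidt recurrence
  u_1 = v_1
  u_i = v_i − Σ_{j<i} ((v_i · u_j) / (u_j · u_j)) · u_j.

Step by step this gives:
  u_1 = (0, 0, -1)
  u_2 = (-3, 2, 0)
  u_3 = (-14/13, -21/13, 0)

Orthogonality check:
  u_2 · u_1 = 0 (should be 0)
  u_3 · u_1 = 0 (should be 0)
  u_3 · u_2 = 0 (should be 0)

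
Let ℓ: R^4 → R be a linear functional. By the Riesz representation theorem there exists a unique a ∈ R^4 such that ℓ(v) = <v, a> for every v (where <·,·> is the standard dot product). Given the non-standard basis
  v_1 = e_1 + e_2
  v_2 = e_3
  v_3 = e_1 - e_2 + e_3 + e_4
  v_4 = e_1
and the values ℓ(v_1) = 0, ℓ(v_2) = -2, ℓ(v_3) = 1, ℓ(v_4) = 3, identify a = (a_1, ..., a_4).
a = (3, -3, -2, -3)

Write a = (a_1, ..., a_4) in the standard basis. For each basis vector v_i, ℓ(v_i) = <v_i, a> is a linear equation in the a_j's. Collect the n equations into a matrix system V a = ℓ, where row i of V is v_i (expressed in the standard basis). Since V is invertible (lower-triangular with 1s on the diagonal, up to permutation), solve by back-substitution:
  V =
[[1, 1, 0, 0],
 [0, 0, 1, 0],
 [1, -1, 1, 1],
 [1, 0, 0, 0]]
  V a = (0, -2, 1, 3)
Solving gives a = (3, -3, -2, -3).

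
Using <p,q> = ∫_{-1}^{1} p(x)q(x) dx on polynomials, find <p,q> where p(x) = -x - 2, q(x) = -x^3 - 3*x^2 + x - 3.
<p,q> = 236/15

Expand the product: p(x)·q(x) = x^4 + 5*x^3 + 5*x^2 + x + 6.
∫_{-1}^{1} of each monomial x^k gives [2/(k+1) if k even, 0 if k odd]. Integrating term-by-term (or equivalently evaluating the antiderivative F(x) = x^5/5 + 5*x^4/4 + 5*x^3/3 + x^2/2 + 6*x at the endpoints):
  F(1) − F(−1) = 577/60 − (-367/60) = 236/15.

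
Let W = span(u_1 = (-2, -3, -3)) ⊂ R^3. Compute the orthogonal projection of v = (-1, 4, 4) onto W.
proj_W(v) = (2, 3, 3)

Set up U = [u_1 | ... | u_1] ∈ R^(3×1). The projector onto W = col(U) is P = U (U^T U)^(-1) U^T.
Compute U^T U =
  [22],
and U^T v = (-22).
Solve U^T U · c = U^T v for the coefficients: c = (-1). The projection is proj_W(v) = U c.
Check: (v - proj_W(v)) · u_1 = 0  (should be 0).
Result: proj_W(v) = (2, 3, 3).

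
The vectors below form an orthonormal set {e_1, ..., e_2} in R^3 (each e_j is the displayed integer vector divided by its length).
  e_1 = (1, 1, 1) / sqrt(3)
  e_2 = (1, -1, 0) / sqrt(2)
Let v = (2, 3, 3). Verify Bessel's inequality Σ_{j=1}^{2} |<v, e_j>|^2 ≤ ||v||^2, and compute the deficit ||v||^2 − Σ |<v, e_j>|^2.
Σ |<v, e_j>|^2 = 131/6; ||v||^2 = 22; deficit = 1/6

Write each e_j = u_j / sqrt(<u_j, u_j>) where u_j is the displayed integer vector. Then <v, e_j> = <v, u_j> / sqrt(<u_j, u_j>), so |<v, e_j>|^2 = <v, u_j>^2 / <u_j, u_j>.
Coefficients: <v, e_1> = 8/sqrt(3), <v, e_2> = -1/sqrt(2).
Square and sum: Σ |<v, e_j>|^2 = 131/6.
Compute ||v||^2 = v·v = 22.
Deficit = 22 − 131/6 = 1/6 ≥ 0, confirming Bessel's inequality. (The deficit equals ||v − Σ <v,e_j> e_j||^2, the squared distance from v to span{e_j}.)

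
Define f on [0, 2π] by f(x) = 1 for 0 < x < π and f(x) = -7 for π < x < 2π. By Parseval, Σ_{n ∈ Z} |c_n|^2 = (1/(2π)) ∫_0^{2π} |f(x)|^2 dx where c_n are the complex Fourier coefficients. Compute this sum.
Σ |c_n|^2 = 25

Parseval equates the L^2 energy of f (normalised by 1/(2π)) with the ℓ^2 sum of its Fourier coefficients: (1/(2π)) ∫_0^{2π} |f|^2 = Σ |c_n|^2.
Compute the left side: (1/(2π)) [∫_0^π 1^2 dx + ∫_π^{2π} (-7)^2 dx] = (1/(2π)) · (1π + 49π) = (1 + 49)/2 = 25.
So Σ_{n ∈ Z} |c_n|^2 = 25.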